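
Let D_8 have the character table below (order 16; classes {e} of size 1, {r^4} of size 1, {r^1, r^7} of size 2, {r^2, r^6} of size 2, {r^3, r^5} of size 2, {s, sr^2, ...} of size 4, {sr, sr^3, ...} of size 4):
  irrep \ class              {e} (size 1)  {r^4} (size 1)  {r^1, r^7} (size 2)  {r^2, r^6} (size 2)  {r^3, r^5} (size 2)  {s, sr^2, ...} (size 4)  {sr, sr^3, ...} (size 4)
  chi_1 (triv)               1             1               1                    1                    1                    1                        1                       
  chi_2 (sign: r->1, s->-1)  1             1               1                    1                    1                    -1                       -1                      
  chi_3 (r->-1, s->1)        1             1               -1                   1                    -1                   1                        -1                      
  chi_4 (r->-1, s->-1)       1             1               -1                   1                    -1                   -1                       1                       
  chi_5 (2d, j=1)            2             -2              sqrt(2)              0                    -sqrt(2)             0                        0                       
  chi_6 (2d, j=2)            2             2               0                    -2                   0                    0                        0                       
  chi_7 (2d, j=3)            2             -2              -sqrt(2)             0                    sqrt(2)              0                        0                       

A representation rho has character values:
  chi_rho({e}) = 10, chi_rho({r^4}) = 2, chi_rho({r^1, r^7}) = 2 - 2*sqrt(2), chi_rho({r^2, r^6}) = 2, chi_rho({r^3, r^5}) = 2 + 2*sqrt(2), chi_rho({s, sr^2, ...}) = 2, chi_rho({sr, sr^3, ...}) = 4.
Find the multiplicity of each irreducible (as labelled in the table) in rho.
Multiplicities: chi_1: 3, chi_2: 0, chi_3: 0, chi_4: 1, chi_5: 0, chi_6: 1, chi_7: 2.

Details: Use <chi_rho, chi> = (1/|G|) sum_C |C| * chi_rho(C) * conj(chi(C)) with |G| = 16 for each irreducible chi in the table:
  <chi_rho, chi_1> = (1/16)[1*(10)*conj(1) + 1*(2)*conj(1) + 2*(2 - 2*sqrt(2))*conj(1) + 2*(2)*conj(1) + 2*(2 + 2*sqrt(2))*conj(1) + 4*(2)*conj(1) + 4*(4)*conj(1)]
      = (1/16)[(10) + (2) + (4 - 4*sqrt(2)) + (4) + (4 + 4*sqrt(2)) + (8) + (16)] = 48/16 = 3
  <chi_rho, chi_2> = (1/16)[1*(10)*conj(1) + 1*(2)*conj(1) + 2*(2 - 2*sqrt(2))*conj(1) + 2*(2)*conj(1) + 2*(2 + 2*sqrt(2))*conj(1) + 4*(2)*conj(-1) + 4*(4)*conj(-1)]
      = (1/16)[(10) + (2) + (4 - 4*sqrt(2)) + (4) + (4 + 4*sqrt(2)) + (-8) + (-16)] = 0/16 = 0
  <chi_rho, chi_3> = (1/16)[1*(10)*conj(1) + 1*(2)*conj(1) + 2*(2 - 2*sqrt(2))*conj(-1) + 2*(2)*conj(1) + 2*(2 + 2*sqrt(2))*conj(-1) + 4*(2)*conj(1) + 4*(4)*conj(-1)]
      = (1/16)[(10) + (2) + (-4 + 4*sqrt(2)) + (4) + (-4*sqrt(2) - 4) + (8) + (-16)] = 0/16 = 0
  <chi_rho, chi_4> = (1/16)[1*(10)*conj(1) + 1*(2)*conj(1) + 2*(2 - 2*sqrt(2))*conj(-1) + 2*(2)*conj(1) + 2*(2 + 2*sqrt(2))*conj(-1) + 4*(2)*conj(-1) + 4*(4)*conj(1)]
      = (1/16)[(10) + (2) + (-4 + 4*sqrt(2)) + (4) + (-4*sqrt(2) - 4) + (-8) + (16)] = 16/16 = 1
  <chi_rho, chi_5> = (1/16)[1*(10)*conj(2) + 1*(2)*conj(-2) + 2*(2 - 2*sqrt(2))*conj(sqrt(2)) + 2*(2)*conj(0) + 2*(2 + 2*sqrt(2))*conj(-sqrt(2)) + 4*(2)*conj(0) + 4*(4)*conj(0)]
      = (1/16)[(20) + (-4) + (-8 + 4*sqrt(2)) + (0) + (-8 - 4*sqrt(2)) + (0) + (0)] = 0/16 = 0
  <chi_rho, chi_6> = (1/16)[1*(10)*conj(2) + 1*(2)*conj(2) + 2*(2 - 2*sqrt(2))*conj(0) + 2*(2)*conj(-2) + 2*(2 + 2*sqrt(2))*conj(0) + 4*(2)*conj(0) + 4*(4)*conj(0)]
      = (1/16)[(20) + (4) + (0) + (-8) + (0) + (0) + (0)] = 16/16 = 1
  <chi_rho, chi_7> = (1/16)[1*(10)*conj(2) + 1*(2)*conj(-2) + 2*(2 - 2*sqrt(2))*conj(-sqrt(2)) + 2*(2)*conj(0) + 2*(2 + 2*sqrt(2))*conj(sqrt(2)) + 4*(2)*conj(0) + 4*(4)*conj(0)]
      = (1/16)[(20) + (-4) + (8 - 4*sqrt(2)) + (0) + (4*sqrt(2) + 8) + (0) + (0)] = 32/16 = 2
Dimension check: dim(rho) = sum (mult * dim) = 3*1 + 0*1 + 0*1 + 1*1 + 0*2 + 1*2 + 2*2 = 10 = chi_rho(e) = 10.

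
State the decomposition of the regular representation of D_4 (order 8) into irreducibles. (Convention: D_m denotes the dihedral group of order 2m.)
Each irreducible V_i of dimension d_i appears with multiplicity d_i, i.e. rho_reg = (direct sum over all irreducibles V_i) d_i V_i. The irreducible dimensions for D_4 are 1, 1, 1, 1, 2: 4 irreducibles of dimension 1, each with multiplicity 1; 1 irreducible of dimension 2, with multiplicity 2. Total dimension 4*1*1 + 1*2*2 = 8 = |G|.

Explanation: General theorem: in the regular representation of a finite group G, each irreducible appears with multiplicity equal to its dimension. Check: dim(rho_reg) = sum d_i^2 = 1 + 1 + 1 + 1 + 4 = 8 = |G|.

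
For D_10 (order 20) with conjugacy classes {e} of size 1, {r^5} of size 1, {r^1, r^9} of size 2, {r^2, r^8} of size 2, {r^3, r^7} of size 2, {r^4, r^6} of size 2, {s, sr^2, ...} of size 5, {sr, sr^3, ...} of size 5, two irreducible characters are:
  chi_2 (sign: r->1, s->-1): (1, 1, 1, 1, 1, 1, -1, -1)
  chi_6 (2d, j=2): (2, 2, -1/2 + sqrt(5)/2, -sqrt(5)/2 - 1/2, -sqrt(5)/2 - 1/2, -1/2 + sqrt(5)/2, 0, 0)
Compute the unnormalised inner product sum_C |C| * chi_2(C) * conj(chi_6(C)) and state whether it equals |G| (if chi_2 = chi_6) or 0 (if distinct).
Sum = 0; so <chi_2, chi_6> = 0 (distinct irreducibles are orthogonal).

Working: Compute term by term over conjugacy classes (|C| * chi_2(C) * conj(chi_6(C))):
  1*(1)*conj(2) + 1*(1)*conj(2) + 2*(1)*conj(-1/2 + sqrt(5)/2) + 2*(1)*conj(-sqrt(5)/2 - 1/2) + 2*(1)*conj(-sqrt(5)/2 - 1/2) + 2*(1)*conj(-1/2 + sqrt(5)/2) + 5*(-1)*conj(0) + 5*(-1)*conj(0)
  = (2) + (2) + (-1 + sqrt(5)) + (-sqrt(5) - 1) + (-sqrt(5) - 1) + (-1 + sqrt(5)) + (0) + (0)
  = 0.
Dividing by |G| = 20 gives 0/20 = 0, matching the row-orthogonality relation <chi_2, chi_6> = [chi_2 = chi_6].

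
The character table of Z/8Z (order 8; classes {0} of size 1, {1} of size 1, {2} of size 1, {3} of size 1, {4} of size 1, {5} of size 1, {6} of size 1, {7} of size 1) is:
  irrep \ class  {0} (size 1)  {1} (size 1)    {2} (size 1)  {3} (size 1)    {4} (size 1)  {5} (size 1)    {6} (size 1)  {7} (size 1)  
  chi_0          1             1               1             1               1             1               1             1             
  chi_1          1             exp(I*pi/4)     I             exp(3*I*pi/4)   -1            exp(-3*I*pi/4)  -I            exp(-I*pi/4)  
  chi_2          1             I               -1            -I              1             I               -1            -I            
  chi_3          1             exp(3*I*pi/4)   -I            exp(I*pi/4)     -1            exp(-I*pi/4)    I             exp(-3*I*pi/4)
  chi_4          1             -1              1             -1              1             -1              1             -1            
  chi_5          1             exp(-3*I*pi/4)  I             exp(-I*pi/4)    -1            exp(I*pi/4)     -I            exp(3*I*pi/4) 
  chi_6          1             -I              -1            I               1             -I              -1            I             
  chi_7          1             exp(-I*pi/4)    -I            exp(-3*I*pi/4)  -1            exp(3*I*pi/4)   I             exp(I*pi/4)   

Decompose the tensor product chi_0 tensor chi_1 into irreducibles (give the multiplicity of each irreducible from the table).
chi_0 tensor chi_1 = chi_1 (all other irreducibles have multiplicity 0).

Derivation: The character of a tensor product is the pointwise product (chi_0 * chi_1)(C) = chi_0(C) * chi_1(C):
  {0}: (1)*(1), {1}: (1)*(exp(I*pi/4)), {2}: (1)*(I), {3}: (1)*(exp(3*I*pi/4)), {4}: (1)*(-1), {5}: (1)*(exp(-3*I*pi/4)), {6}: (1)*(-I), {7}: (1)*(exp(-I*pi/4))
so (chi_0 * chi_1) takes values
  {0} -> 1, {1} -> exp(I*pi/4), {2} -> I, {3} -> exp(3*I*pi/4), {4} -> -1, {5} -> exp(-3*I*pi/4), {6} -> -I, {7} -> exp(-I*pi/4).
Now take the inner product of this character with each irreducible chi from the table, <chi_0*chi_1, chi> = (1/8) sum_C |C| (chi_0*chi_1)(C) conj(chi(C)):
  <chi_0*chi_1, chi_0> = (1/8)[1*(1)*conj(1) + 1*(exp(I*pi/4))*conj(1) + 1*(I)*conj(1) + 1*(exp(3*I*pi/4))*conj(1) + 1*(-1)*conj(1) + 1*(exp(-3*I*pi/4))*conj(1) + 1*(-I)*conj(1) + 1*(exp(-I*pi/4))*conj(1)]
      = (1/8)[(1) + (exp(I*pi/4)) + (I) + (exp(3*I*pi/4)) + (-1) + (exp(-3*I*pi/4)) + (-I) + (exp(-I*pi/4))] = 0/8 = 0
  <chi_0*chi_1, chi_1> = (1/8)[1*(1)*conj(1) + 1*(exp(I*pi/4))*conj(exp(I*pi/4)) + 1*(I)*conj(I) + 1*(exp(3*I*pi/4))*conj(exp(3*I*pi/4)) + 1*(-1)*conj(-1) + 1*(exp(-3*I*pi/4))*conj(exp(-3*I*pi/4)) + 1*(-I)*conj(-I) + 1*(exp(-I*pi/4))*conj(exp(-I*pi/4))]
      = (1/8)[(1) + (1) + (1) + (1) + (1) + (1) + (1) + (1)] = 8/8 = 1
  <chi_0*chi_1, chi_2> = (1/8)[1*(1)*conj(1) + 1*(exp(I*pi/4))*conj(I) + 1*(I)*conj(-1) + 1*(exp(3*I*pi/4))*conj(-I) + 1*(-1)*conj(1) + 1*(exp(-3*I*pi/4))*conj(I) + 1*(-I)*conj(-1) + 1*(exp(-I*pi/4))*conj(-I)]
      = (1/8)[(1) + (-exp(3*I*pi/4)) + (-I) + (exp(-3*I*pi/4)) + (-1) + (-exp(-I*pi/4)) + (I) + (exp(I*pi/4))] = 0/8 = 0
  <chi_0*chi_1, chi_3> = (1/8)[1*(1)*conj(1) + 1*(exp(I*pi/4))*conj(exp(3*I*pi/4)) + 1*(I)*conj(-I) + 1*(exp(3*I*pi/4))*conj(exp(I*pi/4)) + 1*(-1)*conj(-1) + 1*(exp(-3*I*pi/4))*conj(exp(-I*pi/4)) + 1*(-I)*conj(I) + 1*(exp(-I*pi/4))*conj(exp(-3*I*pi/4))]
      = (1/8)[(1) + (-I) + (-1) + (I) + (1) + (-I) + (-1) + (I)] = 0/8 = 0
  <chi_0*chi_1, chi_4> = (1/8)[1*(1)*conj(1) + 1*(exp(I*pi/4))*conj(-1) + 1*(I)*conj(1) + 1*(exp(3*I*pi/4))*conj(-1) + 1*(-1)*conj(1) + 1*(exp(-3*I*pi/4))*conj(-1) + 1*(-I)*conj(1) + 1*(exp(-I*pi/4))*conj(-1)]
      = (1/8)[(1) + (-exp(I*pi/4)) + (I) + (-exp(3*I*pi/4)) + (-1) + (-exp(-3*I*pi/4)) + (-I) + (-exp(-I*pi/4))] = 0/8 = 0
  <chi_0*chi_1, chi_5> = (1/8)[1*(1)*conj(1) + 1*(exp(I*pi/4))*conj(exp(-3*I*pi/4)) + 1*(I)*conj(I) + 1*(exp(3*I*pi/4))*conj(exp(-I*pi/4)) + 1*(-1)*conj(-1) + 1*(exp(-3*I*pi/4))*conj(exp(I*pi/4)) + 1*(-I)*conj(-I) + 1*(exp(-I*pi/4))*conj(exp(3*I*pi/4))]
      = (1/8)[(1) + (-1) + (1) + (-1) + (1) + (-1) + (1) + (-1)] = 0/8 = 0
  <chi_0*chi_1, chi_6> = (1/8)[1*(1)*conj(1) + 1*(exp(I*pi/4))*conj(-I) + 1*(I)*conj(-1) + 1*(exp(3*I*pi/4))*conj(I) + 1*(-1)*conj(1) + 1*(exp(-3*I*pi/4))*conj(-I) + 1*(-I)*conj(-1) + 1*(exp(-I*pi/4))*conj(I)]
      = (1/8)[(1) + (exp(3*I*pi/4)) + (-I) + (-exp(-3*I*pi/4)) + (-1) + (exp(-I*pi/4)) + (I) + (-exp(I*pi/4))] = 0/8 = 0
  <chi_0*chi_1, chi_7> = (1/8)[1*(1)*conj(1) + 1*(exp(I*pi/4))*conj(exp(-I*pi/4)) + 1*(I)*conj(-I) + 1*(exp(3*I*pi/4))*conj(exp(-3*I*pi/4)) + 1*(-1)*conj(-1) + 1*(exp(-3*I*pi/4))*conj(exp(3*I*pi/4)) + 1*(-I)*conj(I) + 1*(exp(-I*pi/4))*conj(exp(I*pi/4))]
      = (1/8)[(1) + (I) + (-1) + (-I) + (1) + (I) + (-1) + (-I)] = 0/8 = 0
(Exp terms are combined using exp(i*s)*conj(exp(i*t)) = exp(i*(s-t)), and sums of them are collapsed using the identity that for every m > 1 the m distinct m-th roots of unity sum to 0, e.g. 1 + exp(2*I*pi/3) + exp(-2*I*pi/3) = 0.)
Hence the multiplicities are chi_1: 1. Dimension check: dim(chi_0)*dim(chi_1) = 1*1 = 1 and sum (mult * dim) = 1*1 = 1.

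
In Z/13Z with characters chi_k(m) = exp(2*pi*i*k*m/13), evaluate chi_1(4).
chi_1(4) = zeta_13^4 = exp(8*I*pi/13)

chi_1(4) = zeta_13^(1*4) = zeta_13^4. Since zeta_13^13 = 1, this equals zeta_13^4 = exp(2*pi*i*4/13) = exp(8*I*pi/13).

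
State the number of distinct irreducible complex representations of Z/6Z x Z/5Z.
30

The number of irreducible complex representations of a finite group equals its number of conjugacy classes. Z/6Z x Z/5Z is abelian of order 30, so every element is its own conjugacy class: 30 classes, so Z/6Z x Z/5Z (order 30) has exactly 30 irreducible complex representations.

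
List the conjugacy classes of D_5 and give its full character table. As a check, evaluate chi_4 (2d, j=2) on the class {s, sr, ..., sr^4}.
Conjugacy classes: {e} of size 1, {r^1, r^4} of size 2, {r^2, r^3} of size 2, {s, sr, ..., sr^4} of size 5.
Character table:
  irrep \ class              {e} (size 1)  {r^1, r^4} (size 2)  {r^2, r^3} (size 2)  {s, sr, ..., sr^4} (size 5)
  chi_1 (triv)               1             1                    1                    1                          
  chi_2 (sign: r->1, s->-1)  1             1                    1                    -1                         
  chi_3 (2d, j=1)            2             -1/2 + sqrt(5)/2     -sqrt(5)/2 - 1/2     0                          
  chi_4 (2d, j=2)            2             -sqrt(5)/2 - 1/2     -1/2 + sqrt(5)/2     0                          

Spot check: chi_4 (2d, j=2) on {s, sr, ..., sr^4} = 0.

Proof sketch: D_5 has order 2*5 = 10 with 4 conjugacy classes, hence 4 irreducibles. Sum of squared dims 1 + 1 + 4 + 4 = 10 = |G|. Linear characters come from the abelianisation; the 2-dimensional irreps have character r^k -> 2*cos(2*pi*j*k/5), reflections -> 0.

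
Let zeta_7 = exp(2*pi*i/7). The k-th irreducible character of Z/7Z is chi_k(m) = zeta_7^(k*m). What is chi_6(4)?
chi_6(4) = zeta_7^24 = exp(6*I*pi/7)

chi_6(4) = zeta_7^(6*4) = zeta_7^24. Since zeta_7^7 = 1, this equals zeta_7^3 = exp(2*pi*i*3/7) = exp(6*I*pi/7).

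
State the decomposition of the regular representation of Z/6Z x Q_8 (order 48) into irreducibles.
Each irreducible V_i of dimension d_i appears with multiplicity d_i, i.e. rho_reg = (direct sum over all irreducibles V_i) d_i V_i. The irreducible dimensions for Z/6Z x Q_8 are 1, 1, 1, 1, 1, 1, 1, 1, 1, 1, 1, 1, 1, 1, 1, 1, 1, 1, 1, 1, 1, 1, 1, 1, 2, 2, 2, 2, 2, 2: 24 irreducibles of dimension 1, each with multiplicity 1; 6 irreducibles of dimension 2, each with multiplicity 2. Total dimension 24*1*1 + 6*2*2 = 48 = |G|.

Working: General theorem: in the regular representation of a finite group G, each irreducible appears with multiplicity equal to its dimension. Check: dim(rho_reg) = sum d_i^2 = 1 + 1 + 1 + 1 + 1 + 1 + 1 + 1 + 1 + 1 + 1 + 1 + 1 + 1 + 1 + 1 + 1 + 1 + 1 + 1 + 1 + 1 + 1 + 1 + 4 + 4 + 4 + 4 + 4 + 4 = 48 = |G|.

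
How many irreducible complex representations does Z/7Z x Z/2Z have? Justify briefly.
14

Explanation: The number of irreducible complex representations of a finite group equals its number of conjugacy classes. Z/7Z x Z/2Z is abelian of order 14, so every element is its own conjugacy class: 14 classes, so Z/7Z x Z/2Z (order 14) has exactly 14 irreducible complex representations.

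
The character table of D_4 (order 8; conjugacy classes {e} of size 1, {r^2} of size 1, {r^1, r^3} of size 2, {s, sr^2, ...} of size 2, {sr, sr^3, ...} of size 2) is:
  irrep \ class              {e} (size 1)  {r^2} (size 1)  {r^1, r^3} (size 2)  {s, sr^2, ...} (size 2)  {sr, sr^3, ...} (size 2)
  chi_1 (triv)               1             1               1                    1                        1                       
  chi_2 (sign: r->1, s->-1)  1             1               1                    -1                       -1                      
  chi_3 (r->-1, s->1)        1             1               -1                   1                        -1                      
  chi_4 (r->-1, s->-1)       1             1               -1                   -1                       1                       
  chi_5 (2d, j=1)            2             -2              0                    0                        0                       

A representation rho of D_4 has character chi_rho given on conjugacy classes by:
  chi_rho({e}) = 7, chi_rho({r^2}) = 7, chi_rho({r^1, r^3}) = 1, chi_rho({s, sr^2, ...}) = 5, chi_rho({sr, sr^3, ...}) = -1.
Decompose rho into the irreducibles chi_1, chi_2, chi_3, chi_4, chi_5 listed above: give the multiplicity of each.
Multiplicities: chi_1: 3, chi_2: 1, chi_3: 3, chi_4: 0, chi_5: 0.

Use <chi_rho, chi> = (1/|G|) sum_C |C| * chi_rho(C) * conj(chi(C)) with |G| = 8 for each irreducible chi in the table:
  <chi_rho, chi_1> = (1/8)[1*(7)*conj(1) + 1*(7)*conj(1) + 2*(1)*conj(1) + 2*(5)*conj(1) + 2*(-1)*conj(1)]
      = (1/8)[(7) + (7) + (2) + (10) + (-2)] = 24/8 = 3
  <chi_rho, chi_2> = (1/8)[1*(7)*conj(1) + 1*(7)*conj(1) + 2*(1)*conj(1) + 2*(5)*conj(-1) + 2*(-1)*conj(-1)]
      = (1/8)[(7) + (7) + (2) + (-10) + (2)] = 8/8 = 1
  <chi_rho, chi_3> = (1/8)[1*(7)*conj(1) + 1*(7)*conj(1) + 2*(1)*conj(-1) + 2*(5)*conj(1) + 2*(-1)*conj(-1)]
      = (1/8)[(7) + (7) + (-2) + (10) + (2)] = 24/8 = 3
  <chi_rho, chi_4> = (1/8)[1*(7)*conj(1) + 1*(7)*conj(1) + 2*(1)*conj(-1) + 2*(5)*conj(-1) + 2*(-1)*conj(1)]
      = (1/8)[(7) + (7) + (-2) + (-10) + (-2)] = 0/8 = 0
  <chi_rho, chi_5> = (1/8)[1*(7)*conj(2) + 1*(7)*conj(-2) + 2*(1)*conj(0) + 2*(5)*conj(0) + 2*(-1)*conj(0)]
      = (1/8)[(14) + (-14) + (0) + (0) + (0)] = 0/8 = 0
Dimension check: dim(rho) = sum (mult * dim) = 3*1 + 1*1 + 3*1 + 0*1 + 0*2 = 7 = chi_rho(e) = 7.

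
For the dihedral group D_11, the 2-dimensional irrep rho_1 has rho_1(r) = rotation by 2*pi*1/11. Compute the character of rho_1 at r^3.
chi_{rho_1}(r^3) = 2*cos(2*pi*1*3/11) = -2*cos(5*pi/11)

Argument: rho_1(r^3) is rotation by angle 2*pi*1*3/11, whose trace is 2*cos(2*pi*1*3/11) = -2*cos(5*pi/11).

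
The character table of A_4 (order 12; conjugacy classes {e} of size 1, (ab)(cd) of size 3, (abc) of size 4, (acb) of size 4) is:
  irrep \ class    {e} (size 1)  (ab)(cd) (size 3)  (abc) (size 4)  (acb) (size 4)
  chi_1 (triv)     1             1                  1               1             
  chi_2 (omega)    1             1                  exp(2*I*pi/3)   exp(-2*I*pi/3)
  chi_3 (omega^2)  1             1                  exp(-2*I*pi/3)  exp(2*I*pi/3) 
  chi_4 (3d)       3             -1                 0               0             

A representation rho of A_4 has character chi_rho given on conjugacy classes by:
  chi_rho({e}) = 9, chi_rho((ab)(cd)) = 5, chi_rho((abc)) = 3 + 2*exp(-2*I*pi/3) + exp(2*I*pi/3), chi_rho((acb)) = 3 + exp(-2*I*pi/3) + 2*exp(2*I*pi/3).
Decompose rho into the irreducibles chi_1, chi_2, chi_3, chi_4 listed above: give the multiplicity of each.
Multiplicities: chi_1: 3, chi_2: 1, chi_3: 2, chi_4: 1.

Working: Use <chi_rho, chi> = (1/|G|) sum_C |C| * chi_rho(C) * conj(chi(C)) with |G| = 12 for each irreducible chi in the table:
  <chi_rho, chi_1> = (1/12)[1*(9)*conj(1) + 3*(5)*conj(1) + 4*(3 + 2*exp(-2*I*pi/3) + exp(2*I*pi/3))*conj(1) + 4*(3 + exp(-2*I*pi/3) + 2*exp(2*I*pi/3))*conj(1)]
      = (1/12)[(9) + (15) + (12 + 8*exp(-2*I*pi/3) + 4*exp(2*I*pi/3)) + (12 + 4*exp(-2*I*pi/3) + 8*exp(2*I*pi/3))] = 36/12 = 3
  <chi_rho, chi_2> = (1/12)[1*(9)*conj(1) + 3*(5)*conj(1) + 4*(3 + 2*exp(-2*I*pi/3) + exp(2*I*pi/3))*conj(exp(2*I*pi/3)) + 4*(3 + exp(-2*I*pi/3) + 2*exp(2*I*pi/3))*conj(exp(-2*I*pi/3))]
      = (1/12)[(9) + (15) + (4 + 12*exp(-2*I*pi/3) + 8*exp(2*I*pi/3)) + (4 + 8*exp(-2*I*pi/3) + 12*exp(2*I*pi/3))] = 12/12 = 1
  <chi_rho, chi_3> = (1/12)[1*(9)*conj(1) + 3*(5)*conj(1) + 4*(3 + 2*exp(-2*I*pi/3) + exp(2*I*pi/3))*conj(exp(-2*I*pi/3)) + 4*(3 + exp(-2*I*pi/3) + 2*exp(2*I*pi/3))*conj(exp(2*I*pi/3))]
      = (1/12)[(9) + (15) + (8 + 4*exp(-2*I*pi/3) + 12*exp(2*I*pi/3)) + (8 + 12*exp(-2*I*pi/3) + 4*exp(2*I*pi/3))] = 24/12 = 2
  <chi_rho, chi_4> = (1/12)[1*(9)*conj(3) + 3*(5)*conj(-1) + 4*(3 + 2*exp(-2*I*pi/3) + exp(2*I*pi/3))*conj(0) + 4*(3 + exp(-2*I*pi/3) + 2*exp(2*I*pi/3))*conj(0)]
      = (1/12)[(27) + (-15) + (0) + (0)] = 12/12 = 1
(Exp terms are combined using exp(i*s)*conj(exp(i*t)) = exp(i*(s-t)), and sums of them are collapsed using the identity that for every m > 1 the m distinct m-th roots of unity sum to 0, e.g. 1 + exp(2*I*pi/3) + exp(-2*I*pi/3) = 0.)
Dimension check: dim(rho) = sum (mult * dim) = 3*1 + 1*1 + 2*1 + 1*3 = 9 = chi_rho(e) = 9.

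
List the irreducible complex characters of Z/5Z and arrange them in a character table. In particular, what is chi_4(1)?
Character table of Z/5Z (irreps indexed chi_0,...,chi_4 with chi_k(m) = zeta_5^(k*m), zeta_5 = exp(2*pi*i/5)):
  irrep \ class  {0} (size 1)  {1} (size 1)    {2} (size 1)    {3} (size 1)    {4} (size 1)  
  chi_0          1             1               1               1               1             
  chi_1          1             exp(2*I*pi/5)   exp(4*I*pi/5)   exp(-4*I*pi/5)  exp(-2*I*pi/5)
  chi_2          1             exp(4*I*pi/5)   exp(-2*I*pi/5)  exp(2*I*pi/5)   exp(-4*I*pi/5)
  chi_3          1             exp(-4*I*pi/5)  exp(2*I*pi/5)   exp(-2*I*pi/5)  exp(4*I*pi/5) 
  chi_4          1             exp(-2*I*pi/5)  exp(-4*I*pi/5)  exp(4*I*pi/5)   exp(2*I*pi/5) 

Spot check: chi_4(1) = zeta_5^(4*1) = zeta_5^4 = exp(-2*I*pi/5).

Justification: Z/5Z is abelian, so all 5 irreducible complex representations are 1-dimensional. They are given by chi_k(m) = zeta_5^(k*m) for k = 0,...,4. Row orthogonality: sum_m chi_k(m) conj(chi_l(m)) = 5 * [k = l].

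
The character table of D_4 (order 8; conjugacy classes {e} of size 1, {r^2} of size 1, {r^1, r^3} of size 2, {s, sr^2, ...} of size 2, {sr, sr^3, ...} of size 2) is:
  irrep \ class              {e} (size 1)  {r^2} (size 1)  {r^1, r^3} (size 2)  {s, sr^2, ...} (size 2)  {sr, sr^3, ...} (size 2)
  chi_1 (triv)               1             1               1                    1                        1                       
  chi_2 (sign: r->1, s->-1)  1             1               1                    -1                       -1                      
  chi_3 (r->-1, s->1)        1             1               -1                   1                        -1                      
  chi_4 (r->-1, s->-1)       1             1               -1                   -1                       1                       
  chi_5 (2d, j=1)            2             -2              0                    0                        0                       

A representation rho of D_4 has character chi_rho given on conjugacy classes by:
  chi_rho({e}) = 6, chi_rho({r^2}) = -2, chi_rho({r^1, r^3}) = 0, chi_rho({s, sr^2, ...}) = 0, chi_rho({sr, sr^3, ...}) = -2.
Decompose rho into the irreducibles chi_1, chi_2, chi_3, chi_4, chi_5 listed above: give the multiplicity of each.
Multiplicities: chi_1: 0, chi_2: 1, chi_3: 1, chi_4: 0, chi_5: 2.

Proof sketch: Use <chi_rho, chi> = (1/|G|) sum_C |C| * chi_rho(C) * conj(chi(C)) with |G| = 8 for each irreducible chi in the table:
  <chi_rho, chi_1> = (1/8)[1*(6)*conj(1) + 1*(-2)*conj(1) + 2*(0)*conj(1) + 2*(0)*conj(1) + 2*(-2)*conj(1)]
      = (1/8)[(6) + (-2) + (0) + (0) + (-4)] = 0/8 = 0
  <chi_rho, chi_2> = (1/8)[1*(6)*conj(1) + 1*(-2)*conj(1) + 2*(0)*conj(1) + 2*(0)*conj(-1) + 2*(-2)*conj(-1)]
      = (1/8)[(6) + (-2) + (0) + (0) + (4)] = 8/8 = 1
  <chi_rho, chi_3> = (1/8)[1*(6)*conj(1) + 1*(-2)*conj(1) + 2*(0)*conj(-1) + 2*(0)*conj(1) + 2*(-2)*conj(-1)]
      = (1/8)[(6) + (-2) + (0) + (0) + (4)] = 8/8 = 1
  <chi_rho, chi_4> = (1/8)[1*(6)*conj(1) + 1*(-2)*conj(1) + 2*(0)*conj(-1) + 2*(0)*conj(-1) + 2*(-2)*conj(1)]
      = (1/8)[(6) + (-2) + (0) + (0) + (-4)] = 0/8 = 0
  <chi_rho, chi_5> = (1/8)[1*(6)*conj(2) + 1*(-2)*conj(-2) + 2*(0)*conj(0) + 2*(0)*conj(0) + 2*(-2)*conj(0)]
      = (1/8)[(12) + (4) + (0) + (0) + (0)] = 16/8 = 2
Dimension check: dim(rho) = sum (mult * dim) = 0*1 + 1*1 + 1*1 + 0*1 + 2*2 = 6 = chi_rho(e) = 6.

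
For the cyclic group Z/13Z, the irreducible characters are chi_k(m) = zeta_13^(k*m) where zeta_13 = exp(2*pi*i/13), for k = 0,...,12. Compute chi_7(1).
chi_7(1) = zeta_13^7 = exp(-12*I*pi/13)

Justification: chi_7(1) = zeta_13^(7*1) = zeta_13^7. Since zeta_13^13 = 1, this equals zeta_13^7 = exp(2*pi*i*7/13) = exp(-12*I*pi/13).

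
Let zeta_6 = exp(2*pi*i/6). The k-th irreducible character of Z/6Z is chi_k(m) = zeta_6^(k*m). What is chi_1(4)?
chi_1(4) = zeta_6^4 = exp(-2*I*pi/3)

Details: chi_1(4) = zeta_6^(1*4) = zeta_6^4. Since zeta_6^6 = 1, this equals zeta_6^4 = exp(2*pi*i*4/6) = exp(-2*I*pi/3).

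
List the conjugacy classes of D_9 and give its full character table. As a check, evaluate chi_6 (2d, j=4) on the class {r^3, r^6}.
Conjugacy classes: {e} of size 1, {r^1, r^8} of size 2, {r^2, r^7} of size 2, {r^3, r^6} of size 2, {r^4, r^5} of size 2, {s, sr, ..., sr^8} of size 9.
Character table:
  irrep \ class              {e} (size 1)  {r^1, r^8} (size 2)  {r^2, r^7} (size 2)  {r^3, r^6} (size 2)  {r^4, r^5} (size 2)  {s, sr, ..., sr^8} (size 9)
  chi_1 (triv)               1             1                    1                    1                    1                    1                          
  chi_2 (sign: r->1, s->-1)  1             1                    1                    1                    1                    -1                         
  chi_3 (2d, j=1)            2             2*cos(2*pi/9)        2*cos(4*pi/9)        -1                   -2*cos(pi/9)         0                          
  chi_4 (2d, j=2)            2             2*cos(4*pi/9)        -2*cos(pi/9)         -1                   2*cos(2*pi/9)        0                          
  chi_5 (2d, j=3)            2             -1                   -1                   2                    -1                   0                          
  chi_6 (2d, j=4)            2             -2*cos(pi/9)         2*cos(2*pi/9)        -1                   2*cos(4*pi/9)        0                          

Spot check: chi_6 (2d, j=4) on {r^3, r^6} = -1.

Justification: D_9 has order 2*9 = 18 with 6 conjugacy classes, hence 6 irreducibles. Sum of squared dims 1 + 1 + 4 + 4 + 4 + 4 = 18 = |G|. Linear characters come from the abelianisation; the 2-dimensional irreps have character r^k -> 2*cos(2*pi*j*k/9), reflections -> 0.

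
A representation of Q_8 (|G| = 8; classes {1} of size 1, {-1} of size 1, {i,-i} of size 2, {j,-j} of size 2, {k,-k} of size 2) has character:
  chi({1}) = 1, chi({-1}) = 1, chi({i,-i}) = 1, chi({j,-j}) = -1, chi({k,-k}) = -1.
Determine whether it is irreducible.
Irreducible: <chi, chi> = 1.

Derivation: <chi, chi> = (1/|G|) sum_C |C| * |chi(C)|^2 = (1/8)[1*|1|^2 + 1*|1|^2 + 2*|1|^2 + 2*|-1|^2 + 2*|-1|^2]
  = (1/8)[(1) + (1) + (2) + (2) + (2)] = 8/8 = 1.
A character is irreducible iff <chi, chi> = 1, so this representation is irreducible.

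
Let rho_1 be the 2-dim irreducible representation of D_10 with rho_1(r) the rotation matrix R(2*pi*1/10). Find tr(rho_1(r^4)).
chi_{rho_1}(r^4) = 2*cos(2*pi*1*4/10) = -sqrt(5)/2 - 1/2

rho_1(r^4) is rotation by angle 2*pi*1*4/10, whose trace is 2*cos(2*pi*1*4/10) = -sqrt(5)/2 - 1/2.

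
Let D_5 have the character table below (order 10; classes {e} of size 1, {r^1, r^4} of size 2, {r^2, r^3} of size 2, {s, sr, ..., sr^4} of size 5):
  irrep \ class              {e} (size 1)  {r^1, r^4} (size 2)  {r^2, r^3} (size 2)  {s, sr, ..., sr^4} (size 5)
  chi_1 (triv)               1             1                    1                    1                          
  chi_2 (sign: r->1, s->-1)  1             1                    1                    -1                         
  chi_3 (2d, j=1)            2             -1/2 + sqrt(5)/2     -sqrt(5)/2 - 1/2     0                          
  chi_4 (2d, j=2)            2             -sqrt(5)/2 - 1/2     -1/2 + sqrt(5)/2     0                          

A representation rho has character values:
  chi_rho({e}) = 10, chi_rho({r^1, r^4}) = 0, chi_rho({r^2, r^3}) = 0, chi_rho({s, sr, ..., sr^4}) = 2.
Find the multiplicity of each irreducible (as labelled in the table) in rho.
Multiplicities: chi_1: 2, chi_2: 0, chi_3: 2, chi_4: 2.

Reasoning: Use <chi_rho, chi> = (1/|G|) sum_C |C| * chi_rho(C) * conj(chi(C)) with |G| = 10 for each irreducible chi in the table:
  <chi_rho, chi_1> = (1/10)[1*(10)*conj(1) + 2*(0)*conj(1) + 2*(0)*conj(1) + 5*(2)*conj(1)]
      = (1/10)[(10) + (0) + (0) + (10)] = 20/10 = 2
  <chi_rho, chi_2> = (1/10)[1*(10)*conj(1) + 2*(0)*conj(1) + 2*(0)*conj(1) + 5*(2)*conj(-1)]
      = (1/10)[(10) + (0) + (0) + (-10)] = 0/10 = 0
  <chi_rho, chi_3> = (1/10)[1*(10)*conj(2) + 2*(0)*conj(-1/2 + sqrt(5)/2) + 2*(0)*conj(-sqrt(5)/2 - 1/2) + 5*(2)*conj(0)]
      = (1/10)[(20) + (0) + (0) + (0)] = 20/10 = 2
  <chi_rho, chi_4> = (1/10)[1*(10)*conj(2) + 2*(0)*conj(-sqrt(5)/2 - 1/2) + 2*(0)*conj(-1/2 + sqrt(5)/2) + 5*(2)*conj(0)]
      = (1/10)[(20) + (0) + (0) + (0)] = 20/10 = 2
Dimension check: dim(rho) = sum (mult * dim) = 2*1 + 0*1 + 2*2 + 2*2 = 10 = chi_rho(e) = 10.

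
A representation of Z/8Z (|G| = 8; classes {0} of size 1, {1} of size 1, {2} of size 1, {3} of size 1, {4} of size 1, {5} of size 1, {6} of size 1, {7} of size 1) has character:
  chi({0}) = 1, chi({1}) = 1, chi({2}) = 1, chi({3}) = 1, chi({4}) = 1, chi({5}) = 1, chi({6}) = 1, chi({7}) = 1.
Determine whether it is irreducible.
Irreducible: <chi, chi> = 1.

Argument: <chi, chi> = (1/|G|) sum_C |C| * |chi(C)|^2 = (1/8)[1*|1|^2 + 1*|1|^2 + 1*|1|^2 + 1*|1|^2 + 1*|1|^2 + 1*|1|^2 + 1*|1|^2 + 1*|1|^2]
  = (1/8)[(1) + (1) + (1) + (1) + (1) + (1) + (1) + (1)] = 8/8 = 1.
(Exp terms are combined using exp(i*s)*conj(exp(i*t)) = exp(i*(s-t)), and sums of them are collapsed using the identity that for every m > 1 the m distinct m-th roots of unity sum to 0, e.g. 1 + exp(2*I*pi/3) + exp(-2*I*pi/3) = 0.)
A character is irreducible iff <chi, chi> = 1, so this representation is irreducible.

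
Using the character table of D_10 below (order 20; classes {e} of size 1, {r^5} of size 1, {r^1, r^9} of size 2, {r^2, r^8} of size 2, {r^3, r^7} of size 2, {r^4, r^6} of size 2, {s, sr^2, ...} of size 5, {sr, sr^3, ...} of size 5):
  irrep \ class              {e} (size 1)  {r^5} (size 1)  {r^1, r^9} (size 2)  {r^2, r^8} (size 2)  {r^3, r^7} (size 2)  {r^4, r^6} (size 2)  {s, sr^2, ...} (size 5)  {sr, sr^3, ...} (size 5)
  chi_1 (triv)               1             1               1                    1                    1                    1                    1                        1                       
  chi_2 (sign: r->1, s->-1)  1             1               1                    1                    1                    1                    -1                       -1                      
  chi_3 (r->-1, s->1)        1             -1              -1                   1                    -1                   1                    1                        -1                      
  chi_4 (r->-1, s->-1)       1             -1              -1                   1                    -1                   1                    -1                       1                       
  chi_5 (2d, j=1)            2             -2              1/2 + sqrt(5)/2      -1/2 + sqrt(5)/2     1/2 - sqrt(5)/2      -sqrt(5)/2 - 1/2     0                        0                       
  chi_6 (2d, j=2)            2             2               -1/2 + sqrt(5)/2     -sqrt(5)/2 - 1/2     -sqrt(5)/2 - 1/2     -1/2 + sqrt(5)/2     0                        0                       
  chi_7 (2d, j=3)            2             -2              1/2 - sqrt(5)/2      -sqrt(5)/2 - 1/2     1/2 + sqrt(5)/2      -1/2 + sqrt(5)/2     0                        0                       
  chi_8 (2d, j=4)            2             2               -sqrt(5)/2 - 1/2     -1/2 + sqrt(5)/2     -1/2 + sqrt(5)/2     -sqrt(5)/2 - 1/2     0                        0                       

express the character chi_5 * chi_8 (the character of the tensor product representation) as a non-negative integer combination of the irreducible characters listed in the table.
chi_5 tensor chi_8 = chi_3 + chi_4 + chi_7 (all other irreducibles have multiplicity 0).

The character of a tensor product is the pointwise product (chi_5 * chi_8)(C) = chi_5(C) * chi_8(C):
  {e}: (2)*(2), {r^5}: (-2)*(2), {r^1, r^9}: (1/2 + sqrt(5)/2)*(-sqrt(5)/2 - 1/2), {r^2, r^8}: (-1/2 + sqrt(5)/2)*(-1/2 + sqrt(5)/2), {r^3, r^7}: (1/2 - sqrt(5)/2)*(-1/2 + sqrt(5)/2), {r^4, r^6}: (-sqrt(5)/2 - 1/2)*(-sqrt(5)/2 - 1/2), {s, sr^2, ...}: (0)*(0), {sr, sr^3, ...}: (0)*(0)
so (chi_5 * chi_8) takes values
  {e} -> 4, {r^5} -> -4, {r^1, r^9} -> -3/2 - sqrt(5)/2, {r^2, r^8} -> 3/2 - sqrt(5)/2, {r^3, r^7} -> -3/2 + sqrt(5)/2, {r^4, r^6} -> sqrt(5)/2 + 3/2, {s, sr^2, ...} -> 0, {sr, sr^3, ...} -> 0.
Now take the inner product of this character with each irreducible chi from the table, <chi_5*chi_8, chi> = (1/20) sum_C |C| (chi_5*chi_8)(C) conj(chi(C)):
  <chi_5*chi_8, chi_1> = (1/20)[1*(4)*conj(1) + 1*(-4)*conj(1) + 2*(-3/2 - sqrt(5)/2)*conj(1) + 2*(3/2 - sqrt(5)/2)*conj(1) + 2*(-3/2 + sqrt(5)/2)*conj(1) + 2*(sqrt(5)/2 + 3/2)*conj(1) + 5*(0)*conj(1) + 5*(0)*conj(1)]
      = (1/20)[(4) + (-4) + (-3 - sqrt(5)) + (3 - sqrt(5)) + (-3 + sqrt(5)) + (sqrt(5) + 3) + (0) + (0)] = 0/20 = 0
  <chi_5*chi_8, chi_2> = (1/20)[1*(4)*conj(1) + 1*(-4)*conj(1) + 2*(-3/2 - sqrt(5)/2)*conj(1) + 2*(3/2 - sqrt(5)/2)*conj(1) + 2*(-3/2 + sqrt(5)/2)*conj(1) + 2*(sqrt(5)/2 + 3/2)*conj(1) + 5*(0)*conj(-1) + 5*(0)*conj(-1)]
      = (1/20)[(4) + (-4) + (-3 - sqrt(5)) + (3 - sqrt(5)) + (-3 + sqrt(5)) + (sqrt(5) + 3) + (0) + (0)] = 0/20 = 0
  <chi_5*chi_8, chi_3> = (1/20)[1*(4)*conj(1) + 1*(-4)*conj(-1) + 2*(-3/2 - sqrt(5)/2)*conj(-1) + 2*(3/2 - sqrt(5)/2)*conj(1) + 2*(-3/2 + sqrt(5)/2)*conj(-1) + 2*(sqrt(5)/2 + 3/2)*conj(1) + 5*(0)*conj(1) + 5*(0)*conj(-1)]
      = (1/20)[(4) + (4) + (sqrt(5) + 3) + (3 - sqrt(5)) + (3 - sqrt(5)) + (sqrt(5) + 3) + (0) + (0)] = 20/20 = 1
  <chi_5*chi_8, chi_4> = (1/20)[1*(4)*conj(1) + 1*(-4)*conj(-1) + 2*(-3/2 - sqrt(5)/2)*conj(-1) + 2*(3/2 - sqrt(5)/2)*conj(1) + 2*(-3/2 + sqrt(5)/2)*conj(-1) + 2*(sqrt(5)/2 + 3/2)*conj(1) + 5*(0)*conj(-1) + 5*(0)*conj(1)]
      = (1/20)[(4) + (4) + (sqrt(5) + 3) + (3 - sqrt(5)) + (3 - sqrt(5)) + (sqrt(5) + 3) + (0) + (0)] = 20/20 = 1
  <chi_5*chi_8, chi_5> = (1/20)[1*(4)*conj(2) + 1*(-4)*conj(-2) + 2*(-3/2 - sqrt(5)/2)*conj(1/2 + sqrt(5)/2) + 2*(3/2 - sqrt(5)/2)*conj(-1/2 + sqrt(5)/2) + 2*(-3/2 + sqrt(5)/2)*conj(1/2 - sqrt(5)/2) + 2*(sqrt(5)/2 + 3/2)*conj(-sqrt(5)/2 - 1/2) + 5*(0)*conj(0) + 5*(0)*conj(0)]
      = (1/20)[(8) + (8) + (-2*sqrt(5) - 4) + (-4 + 2*sqrt(5)) + (-4 + 2*sqrt(5)) + (-2*sqrt(5) - 4) + (0) + (0)] = 0/20 = 0
  <chi_5*chi_8, chi_6> = (1/20)[1*(4)*conj(2) + 1*(-4)*conj(2) + 2*(-3/2 - sqrt(5)/2)*conj(-1/2 + sqrt(5)/2) + 2*(3/2 - sqrt(5)/2)*conj(-sqrt(5)/2 - 1/2) + 2*(-3/2 + sqrt(5)/2)*conj(-sqrt(5)/2 - 1/2) + 2*(sqrt(5)/2 + 3/2)*conj(-1/2 + sqrt(5)/2) + 5*(0)*conj(0) + 5*(0)*conj(0)]
      = (1/20)[(8) + (-8) + (-sqrt(5) - 1) + (1 - sqrt(5)) + (-1 + sqrt(5)) + (1 + sqrt(5)) + (0) + (0)] = 0/20 = 0
  <chi_5*chi_8, chi_7> = (1/20)[1*(4)*conj(2) + 1*(-4)*conj(-2) + 2*(-3/2 - sqrt(5)/2)*conj(1/2 - sqrt(5)/2) + 2*(3/2 - sqrt(5)/2)*conj(-sqrt(5)/2 - 1/2) + 2*(-3/2 + sqrt(5)/2)*conj(1/2 + sqrt(5)/2) + 2*(sqrt(5)/2 + 3/2)*conj(-1/2 + sqrt(5)/2) + 5*(0)*conj(0) + 5*(0)*conj(0)]
      = (1/20)[(8) + (8) + (1 + sqrt(5)) + (1 - sqrt(5)) + (1 - sqrt(5)) + (1 + sqrt(5)) + (0) + (0)] = 20/20 = 1
  <chi_5*chi_8, chi_8> = (1/20)[1*(4)*conj(2) + 1*(-4)*conj(2) + 2*(-3/2 - sqrt(5)/2)*conj(-sqrt(5)/2 - 1/2) + 2*(3/2 - sqrt(5)/2)*conj(-1/2 + sqrt(5)/2) + 2*(-3/2 + sqrt(5)/2)*conj(-1/2 + sqrt(5)/2) + 2*(sqrt(5)/2 + 3/2)*conj(-sqrt(5)/2 - 1/2) + 5*(0)*conj(0) + 5*(0)*conj(0)]
      = (1/20)[(8) + (-8) + (4 + 2*sqrt(5)) + (-4 + 2*sqrt(5)) + (4 - 2*sqrt(5)) + (-2*sqrt(5) - 4) + (0) + (0)] = 0/20 = 0
Hence the multiplicities are chi_3: 1, chi_4: 1, chi_7: 1. Dimension check: dim(chi_5)*dim(chi_8) = 2*2 = 4 and sum (mult * dim) = 1*1 + 1*1 + 1*2 = 4.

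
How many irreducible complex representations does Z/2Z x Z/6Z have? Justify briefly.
12

Reasoning: The number of irreducible complex representations of a finite group equals its number of conjugacy classes. Z/2Z x Z/6Z is abelian of order 12, so every element is its own conjugacy class: 12 classes, so Z/2Z x Z/6Z (order 12) has exactly 12 irreducible complex representations.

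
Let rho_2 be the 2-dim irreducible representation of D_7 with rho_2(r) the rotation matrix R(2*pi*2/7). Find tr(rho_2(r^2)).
chi_{rho_2}(r^2) = 2*cos(2*pi*2*2/7) = -2*cos(pi/7)

Argument: rho_2(r^2) is rotation by angle 2*pi*2*2/7, whose trace is 2*cos(2*pi*2*2/7) = -2*cos(pi/7).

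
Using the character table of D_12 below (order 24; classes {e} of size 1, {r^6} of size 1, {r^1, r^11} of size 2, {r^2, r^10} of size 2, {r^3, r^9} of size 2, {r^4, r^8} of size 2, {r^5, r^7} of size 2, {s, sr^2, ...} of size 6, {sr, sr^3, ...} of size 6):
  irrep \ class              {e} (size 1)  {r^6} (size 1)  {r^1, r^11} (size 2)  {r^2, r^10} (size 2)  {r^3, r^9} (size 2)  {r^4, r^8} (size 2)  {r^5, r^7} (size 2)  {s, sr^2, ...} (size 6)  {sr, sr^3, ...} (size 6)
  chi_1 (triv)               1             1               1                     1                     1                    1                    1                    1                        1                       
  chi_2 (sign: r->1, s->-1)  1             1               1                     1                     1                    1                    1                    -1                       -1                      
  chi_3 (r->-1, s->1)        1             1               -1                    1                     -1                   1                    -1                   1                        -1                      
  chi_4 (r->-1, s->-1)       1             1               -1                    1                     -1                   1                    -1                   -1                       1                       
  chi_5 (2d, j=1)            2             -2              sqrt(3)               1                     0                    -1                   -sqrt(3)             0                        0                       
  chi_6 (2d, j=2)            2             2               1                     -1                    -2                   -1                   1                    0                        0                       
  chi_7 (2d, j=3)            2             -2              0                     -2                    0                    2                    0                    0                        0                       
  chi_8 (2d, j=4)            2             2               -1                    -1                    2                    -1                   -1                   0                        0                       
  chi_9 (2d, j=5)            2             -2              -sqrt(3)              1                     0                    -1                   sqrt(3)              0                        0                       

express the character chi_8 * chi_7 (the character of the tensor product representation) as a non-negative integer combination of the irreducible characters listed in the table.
chi_8 tensor chi_7 = chi_5 + chi_9 (all other irreducibles have multiplicity 0).

Working: The character of a tensor product is the pointwise product (chi_8 * chi_7)(C) = chi_8(C) * chi_7(C):
  {e}: (2)*(2), {r^6}: (2)*(-2), {r^1, r^11}: (-1)*(0), {r^2, r^10}: (-1)*(-2), {r^3, r^9}: (2)*(0), {r^4, r^8}: (-1)*(2), {r^5, r^7}: (-1)*(0), {s, sr^2, ...}: (0)*(0), {sr, sr^3, ...}: (0)*(0)
so (chi_8 * chi_7) takes values
  {e} -> 4, {r^6} -> -4, {r^1, r^11} -> 0, {r^2, r^10} -> 2, {r^3, r^9} -> 0, {r^4, r^8} -> -2, {r^5, r^7} -> 0, {s, sr^2, ...} -> 0, {sr, sr^3, ...} -> 0.
Now take the inner product of this character with each irreducible chi from the table, <chi_8*chi_7, chi> = (1/24) sum_C |C| (chi_8*chi_7)(C) conj(chi(C)):
  <chi_8*chi_7, chi_1> = (1/24)[1*(4)*conj(1) + 1*(-4)*conj(1) + 2*(0)*conj(1) + 2*(2)*conj(1) + 2*(0)*conj(1) + 2*(-2)*conj(1) + 2*(0)*conj(1) + 6*(0)*conj(1) + 6*(0)*conj(1)]
      = (1/24)[(4) + (-4) + (0) + (4) + (0) + (-4) + (0) + (0) + (0)] = 0/24 = 0
  <chi_8*chi_7, chi_2> = (1/24)[1*(4)*conj(1) + 1*(-4)*conj(1) + 2*(0)*conj(1) + 2*(2)*conj(1) + 2*(0)*conj(1) + 2*(-2)*conj(1) + 2*(0)*conj(1) + 6*(0)*conj(-1) + 6*(0)*conj(-1)]
      = (1/24)[(4) + (-4) + (0) + (4) + (0) + (-4) + (0) + (0) + (0)] = 0/24 = 0
  <chi_8*chi_7, chi_3> = (1/24)[1*(4)*conj(1) + 1*(-4)*conj(1) + 2*(0)*conj(-1) + 2*(2)*conj(1) + 2*(0)*conj(-1) + 2*(-2)*conj(1) + 2*(0)*conj(-1) + 6*(0)*conj(1) + 6*(0)*conj(-1)]
      = (1/24)[(4) + (-4) + (0) + (4) + (0) + (-4) + (0) + (0) + (0)] = 0/24 = 0
  <chi_8*chi_7, chi_4> = (1/24)[1*(4)*conj(1) + 1*(-4)*conj(1) + 2*(0)*conj(-1) + 2*(2)*conj(1) + 2*(0)*conj(-1) + 2*(-2)*conj(1) + 2*(0)*conj(-1) + 6*(0)*conj(-1) + 6*(0)*conj(1)]
      = (1/24)[(4) + (-4) + (0) + (4) + (0) + (-4) + (0) + (0) + (0)] = 0/24 = 0
  <chi_8*chi_7, chi_5> = (1/24)[1*(4)*conj(2) + 1*(-4)*conj(-2) + 2*(0)*conj(sqrt(3)) + 2*(2)*conj(1) + 2*(0)*conj(0) + 2*(-2)*conj(-1) + 2*(0)*conj(-sqrt(3)) + 6*(0)*conj(0) + 6*(0)*conj(0)]
      = (1/24)[(8) + (8) + (0) + (4) + (0) + (4) + (0) + (0) + (0)] = 24/24 = 1
  <chi_8*chi_7, chi_6> = (1/24)[1*(4)*conj(2) + 1*(-4)*conj(2) + 2*(0)*conj(1) + 2*(2)*conj(-1) + 2*(0)*conj(-2) + 2*(-2)*conj(-1) + 2*(0)*conj(1) + 6*(0)*conj(0) + 6*(0)*conj(0)]
      = (1/24)[(8) + (-8) + (0) + (-4) + (0) + (4) + (0) + (0) + (0)] = 0/24 = 0
  <chi_8*chi_7, chi_7> = (1/24)[1*(4)*conj(2) + 1*(-4)*conj(-2) + 2*(0)*conj(0) + 2*(2)*conj(-2) + 2*(0)*conj(0) + 2*(-2)*conj(2) + 2*(0)*conj(0) + 6*(0)*conj(0) + 6*(0)*conj(0)]
      = (1/24)[(8) + (8) + (0) + (-8) + (0) + (-8) + (0) + (0) + (0)] = 0/24 = 0
  <chi_8*chi_7, chi_8> = (1/24)[1*(4)*conj(2) + 1*(-4)*conj(2) + 2*(0)*conj(-1) + 2*(2)*conj(-1) + 2*(0)*conj(2) + 2*(-2)*conj(-1) + 2*(0)*conj(-1) + 6*(0)*conj(0) + 6*(0)*conj(0)]
      = (1/24)[(8) + (-8) + (0) + (-4) + (0) + (4) + (0) + (0) + (0)] = 0/24 = 0
  <chi_8*chi_7, chi_9> = (1/24)[1*(4)*conj(2) + 1*(-4)*conj(-2) + 2*(0)*conj(-sqrt(3)) + 2*(2)*conj(1) + 2*(0)*conj(0) + 2*(-2)*conj(-1) + 2*(0)*conj(sqrt(3)) + 6*(0)*conj(0) + 6*(0)*conj(0)]
      = (1/24)[(8) + (8) + (0) + (4) + (0) + (4) + (0) + (0) + (0)] = 24/24 = 1
Hence the multiplicities are chi_5: 1, chi_9: 1. Dimension check: dim(chi_8)*dim(chi_7) = 2*2 = 4 and sum (mult * dim) = 1*2 + 1*2 = 4.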